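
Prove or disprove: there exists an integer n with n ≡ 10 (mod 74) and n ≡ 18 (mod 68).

n = 1786

Here gcd(74, 68) = 2, and both 10 and 18 leave remainder 0 mod 2, so the system is consistent.
Write n = 10 + 74t. Then 74t ≡ 18 − 10 ≡ 8 (mod 68); dividing through by 2 gives 37t ≡ 4 (mod 34).
37 ≡ 3 (mod 34), so this reads 3t ≡ 4 (mod 34). To invert 3 modulo 34: 34 = 11·3 + 1, 3 = 3·1 + 0, and unwinding, 1 = 34 − 11·3. Thus 3⁻¹ ≡ -11 ≡ 23 (mod 34).
Therefore t ≡ 23·4 = 92 ≡ 24 (mod 34).
Then n = 10 + 74·24 = 1786.
Verify: 1786 = 24·74 + 10 and 1786 = 26·68 + 18. ✓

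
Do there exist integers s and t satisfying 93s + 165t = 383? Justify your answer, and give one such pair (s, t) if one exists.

Both 93 and 165 are divisible by gcd(93, 165) = 3, hence so is any combination 93s + 165t.
But 383 = 3·127 + 2, so 3 ∤ 383.
Hence no integers s, t satisfy the equation.

No such integers exist.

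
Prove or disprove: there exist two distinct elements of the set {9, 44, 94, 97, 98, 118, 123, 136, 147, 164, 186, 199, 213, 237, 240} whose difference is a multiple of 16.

No, no such pair exists.

Residues mod 16: 9↦9, 44↦12, 94↦14, 97↦1, 98↦2, 118↦6, 123↦11, 136↦8, 147↦3, 164↦4, 186↦10, 199↦7, 213↦5, 237↦13, 240↦0.
These 15 residues are pairwise different, hence no difference of two elements is divisible by 16.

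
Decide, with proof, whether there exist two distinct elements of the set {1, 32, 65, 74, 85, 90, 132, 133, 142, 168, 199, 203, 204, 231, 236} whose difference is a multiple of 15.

Reduce each element modulo 15: 1↦1, 32↦2, 65↦5, 74↦14, 85↦10, 90↦0, 132↦12, 133↦13, 142↦7, 168↦3, 199↦4, 203↦8, 204↦9, 231↦6, 236↦11.
These 15 residues are pairwise different, hence no difference of two elements is divisible by 15.

There is no such pair.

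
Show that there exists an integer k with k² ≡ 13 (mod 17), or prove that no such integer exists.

Take k = 8. Then 8² = 64 = 3·17 + 13, so 8² ≡ 13 (mod 17).

k = 8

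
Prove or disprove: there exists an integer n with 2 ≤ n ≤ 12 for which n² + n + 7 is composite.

n = 4

At n = 4: 4² + 4 + 7 = 27 = 3·9, which is composite.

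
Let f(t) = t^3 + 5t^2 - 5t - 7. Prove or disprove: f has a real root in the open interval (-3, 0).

Such a root exists.

f(-3) = 26 and f(0) = -7, which have opposite signs.
f is continuous everywhere (it is a polynomial), in particular on [-3, 0].
By the Intermediate Value Theorem f must vanish at some point of (-3, 0).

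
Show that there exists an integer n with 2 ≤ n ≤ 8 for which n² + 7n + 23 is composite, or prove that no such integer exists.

n = 7

At n = 7: 7² + 7·7 + 23 = 121 = 11·11, which is composite.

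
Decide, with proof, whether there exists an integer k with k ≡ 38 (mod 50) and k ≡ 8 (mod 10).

gcd(50, 10) = 10. A simultaneous solution exists iff 38 ≡ 8 (mod 10); here 38 mod 10 = 8 = 8 mod 10, so it does.
In fact k = 38 itself already satisfies 38 mod 10 = 8.
Verify: 38 = 0·50 + 38 and 38 = 3·10 + 8. ✓

k = 38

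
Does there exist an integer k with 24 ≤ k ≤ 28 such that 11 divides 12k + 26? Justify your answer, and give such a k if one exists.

There is no such integer k in that range.

For k = 24, 25, …, 28 the values of 12k + 26 modulo 11 are 6, 7, 8, 9, 10 respectively.
None is 0, so 11 never divides 12k + 26 on this range.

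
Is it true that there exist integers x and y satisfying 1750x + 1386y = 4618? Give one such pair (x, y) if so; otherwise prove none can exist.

There are no such integers.

Any value of 1750x + 1386y is a multiple of gcd(1750, 1386) = 14.
But 4618 = 14·329 + 12, so 14 ∤ 4618.
Therefore 1750x + 1386y = 4618 has no solution in integers.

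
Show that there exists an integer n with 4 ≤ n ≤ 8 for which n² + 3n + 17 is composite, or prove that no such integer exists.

At n = 8: 8² + 3·8 + 17 = 105 = 3·35, which is composite.

n = 8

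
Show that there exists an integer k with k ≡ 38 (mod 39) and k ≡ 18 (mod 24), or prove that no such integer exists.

Both moduli are multiples of 3 = gcd(39, 24), so any solution would satisfy k ≡ 38 and k ≡ 18 modulo 3 simultaneously.
However 38 ≡ 2 and 18 ≡ 0 (mod 3), and 2 ≠ 0.
Therefore no such k exists.

No, no such integer exists.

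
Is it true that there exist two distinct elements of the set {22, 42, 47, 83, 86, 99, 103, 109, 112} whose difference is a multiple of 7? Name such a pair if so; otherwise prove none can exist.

The pair (22, 99) works.

Reduce each element mod 7: 22↦1, 42↦0, 47↦5, 83↦6, 86↦2, 99↦1, 103↦5, 109↦4, 112↦0. The residue 1 repeats (at 22 and 99), and 99 − 22 = 77 = 11·7.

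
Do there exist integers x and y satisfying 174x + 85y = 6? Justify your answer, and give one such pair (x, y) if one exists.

x = 44, y = -90

174 and 85 are coprime, so 174x + 85y ranges over all of ℤ.
Dividing repeatedly: 174 = 2·85 + 4, 85 = 21·4 + 1, 4 = 4·1 + 0.
Back-substituting, 1 = 85 − 21·4 = 85 − 21·(174 − 2·85) = −21·174 + 43·85; that is, 174·(-21) + 85·43 = 1.
Scaling by 6 gives the particular solution (x, y) = (-126, 258).
Shifting by a multiple of (85, −174) keeps it a solution: x = -126 + 2·85 = 44, y = 258 − 2·174 = -90.
Check: 174·44 + 85·(-90) = 7656 − 7650 = 6. ✓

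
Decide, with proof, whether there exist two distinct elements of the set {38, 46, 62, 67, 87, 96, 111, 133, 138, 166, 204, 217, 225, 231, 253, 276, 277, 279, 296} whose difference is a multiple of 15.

46 mod 15 = 1 and 166 mod 15 = 1, so 166 − 46 = 120 = 8·15.

Yes: 46 and 166.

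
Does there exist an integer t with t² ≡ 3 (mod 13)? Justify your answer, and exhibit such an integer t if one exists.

t = 4

Take t = 4. Then 4² = 16 = 1·13 + 3, so 4² ≡ 3 (mod 13).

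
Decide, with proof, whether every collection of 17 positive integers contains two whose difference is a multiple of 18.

Try 17 consecutive integers, 70, 71, …, 86. Their remainders mod 18 are 16, 17, 0, 1, 2, 3, 4, 5, 6, 7, 8, 9, 10, 11, 12, 13, 14 — pairwise different, as any 17 ≤ 18 consecutive integers have distinct residues.
The differences between them range over 1, …, 16, none of which is divisible by 18.

No; for instance {70, 71, 72, 73, 74, 75, 76, 77, 78, 79, 80, 81, 82, 83, 84, 85, 86} is a counterexample.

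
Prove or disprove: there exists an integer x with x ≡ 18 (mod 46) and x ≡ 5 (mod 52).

No, no such integer exists.

gcd(46, 52) = 2. If x ≡ 18 (mod 46) and x ≡ 5 (mod 52), then x ≡ 18 (mod 2) and x ≡ 5 (mod 2).
These are incompatible: 18 − 5 = 13 is not divisible by 2.
Hence the system has no solution.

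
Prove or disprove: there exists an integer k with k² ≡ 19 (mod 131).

No, no such integer exists.

131 is prime, so by Euler's criterion 19 is a square mod 131 iff 19^((131−1)/2) = 19^65 ≡ 1 (mod 131).
Squaring successively (mod 131): 19^2 = 361 ≡ 99; 19^4 ≡ 99² = 9801 ≡ 107; 19^8 ≡ 107² = 11449 ≡ 52; 19^16 ≡ 52² = 2704 ≡ 84; 19^32 ≡ 84² = 7056 ≡ 113; 19^64 ≡ 113² = 12769 ≡ 62.
Since 65 = 64 + 1, 19^65 ≡ 62 · 19; multiplying out mod 131: 62·19 = 1178 ≡ 130. Thus 19^65 ≡ 130 ≡ −1 (mod 131).
The value −1 means 19 is a non-residue modulo 131, so k² ≡ 19 (mod 131) is impossible.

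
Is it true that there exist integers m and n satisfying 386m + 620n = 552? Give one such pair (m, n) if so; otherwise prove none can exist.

m = 252, n = -156

gcd(386, 620) = 2, and 2 divides 552, so integer solutions exist.
Dividing through by 2 reduces the equation to 193m + 310n = 276.
Run the Euclidean algorithm on 310 and 193: 310 = 1·193 + 117, 193 = 1·117 + 76, 117 = 1·76 + 41, 76 = 1·41 + 35, 41 = 1·35 + 6, 35 = 5·6 + 5, 6 = 1·5 + 1, 5 = 5·1 + 0.
Back-substituting, 1 = 6 − 1·5 = 6 − (35 − 5·6) = −35 + 6·6 = −35 + 6·(41 − 1·35) = 6·41 − 7·35 = 6·41 − 7·(76 − 1·41) = −7·76 + 13·41 = −7·76 + 13·(117 − 1·76) = 13·117 − 20·76 = 13·117 − 20·(193 − 1·117) = −20·193 + 33·117 = −20·193 + 33·(310 − 1·193) = 33·310 − 53·193; that is, 193·(-53) + 310·33 = 1.
Multiplying through by 276: m = (-53)·276 = -14628, n = 33·276 = 9108 is a solution.
The general solution is m = -14628 + 310k, n = 9108 − 193k; taking k = 48 gives the smaller pair m = 252, n = -156.
Indeed 386·252 + 620·(-156) = 97272 − 96720 = 552.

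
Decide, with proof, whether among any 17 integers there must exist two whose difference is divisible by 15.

Yes.

Partition the integers by their residue mod 15; there are 15 classes.
Since 17 > 15, two of the 17 integers must share a residue class by the pigeonhole principle; call them a and b.
Their difference a − b is then a multiple of 15.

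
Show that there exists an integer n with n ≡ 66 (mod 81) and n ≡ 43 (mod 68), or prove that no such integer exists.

gcd(81, 68) = 1, so the Chinese Remainder Theorem guarantees exactly one residue class mod 5508 satisfying both.
Write n = 66 + 81t and require 66 + 81t ≡ 43 (mod 68), i.e. 81t ≡ 45 (mod 68).
81 ≡ 13 (mod 68), so this reads 13t ≡ 45 (mod 68). Invert 13 mod 68 by the Euclidean algorithm: 68 = 5·13 + 3, 13 = 4·3 + 1, 3 = 3·1 + 0; back-substituting, 1 = 13 − 4·3 = 13 − 4·(68 − 5·13) = −4·68 + 21·13. Hence 13·21 ≡ 1, so 13⁻¹ ≡ 21 (mod 68).
Therefore t ≡ 21·45 = 945 ≡ 61 (mod 68).
Taking t = 61 gives n = 66 + 81·61 = 5007.
Verify: 5007 = 61·81 + 66 and 5007 = 73·68 + 43. ✓

n = 5007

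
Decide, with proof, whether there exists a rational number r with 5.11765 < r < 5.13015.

r = 41/8

Look for a denominator N such that an integer falls strictly between N·5.11765 and N·5.13015. N = 8 works: 8·5.11765 = 40.94120 < 41 < 41.04120 = 8·5.13015.
So r = 41/8 works: it is a ratio of integers, and dividing 8·5.11765 < 41 < 8·5.13015 through by 8 gives 5.11765 < 41/8 < 5.13015.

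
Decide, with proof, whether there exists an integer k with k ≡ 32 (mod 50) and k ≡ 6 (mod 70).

gcd(50, 70) = 10. If k ≡ 32 (mod 50) and k ≡ 6 (mod 70), then k ≡ 32 (mod 10) and k ≡ 6 (mod 10).
These are incompatible: 32 − 6 = 26 is not divisible by 10.
Therefore no such k exists.

There is no such integer.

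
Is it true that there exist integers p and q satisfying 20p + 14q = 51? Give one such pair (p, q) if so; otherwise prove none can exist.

Both 20 and 14 are divisible by gcd(20, 14) = 2, hence so is any combination 20p + 14q.
However 51 leaves remainder 1 on division by 2.
So the equation is unsolvable over ℤ.

There are no such integers.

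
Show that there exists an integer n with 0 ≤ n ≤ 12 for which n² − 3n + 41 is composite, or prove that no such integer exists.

At n = 4: 4² − 3·4 + 41 = 45 = 3·15, which is composite.

n = 4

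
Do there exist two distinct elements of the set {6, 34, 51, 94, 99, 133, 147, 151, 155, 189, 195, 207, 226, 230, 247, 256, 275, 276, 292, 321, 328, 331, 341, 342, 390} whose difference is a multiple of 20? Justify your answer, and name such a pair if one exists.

6 mod 20 = 6 and 226 mod 20 = 6, so 226 − 6 = 220 = 11·20.

6 and 226 are such a pair.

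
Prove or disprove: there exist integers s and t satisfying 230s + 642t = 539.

gcd(230, 642) = 2, so every integer of the form 230s + 642t is a multiple of 2.
But 539 is not a multiple of 2 (it leaves remainder 1).
Hence no integers s, t satisfy the equation.

There are no such integers.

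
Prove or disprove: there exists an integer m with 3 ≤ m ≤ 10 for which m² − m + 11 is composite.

The values for m = 3, 4, …, 10 are 17, 23, 31, 41, 53, 67, 83, 101, and each of these is prime.
So no value in the range makes the expression composite.

No such integer m in that range exists.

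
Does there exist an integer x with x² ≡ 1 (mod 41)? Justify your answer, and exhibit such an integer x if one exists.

Take x = 1. Then 1² = 1, and since 0 ≤ 1 < 41 this is already reduced: 1² ≡ 1 (mod 41).

x = 1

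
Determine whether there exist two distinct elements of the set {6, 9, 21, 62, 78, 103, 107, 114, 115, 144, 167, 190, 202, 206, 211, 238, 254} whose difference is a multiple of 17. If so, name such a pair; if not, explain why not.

Residues mod 17: 6↦6, 9↦9, 21↦4, 62↦11, 78↦10, 103↦1, 107↦5, 114↦12, 115↦13, 144↦8, 167↦14, 190↦3, 202↦15, 206↦2, 211↦7, 238↦0, 254↦16.
No residue repeats among the 17 elements, so no pair has difference ≡ 0 (mod 17).

There is no such pair.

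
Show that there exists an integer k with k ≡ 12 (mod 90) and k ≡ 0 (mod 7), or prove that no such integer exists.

Since 90 and 7 share no common factor, CRT says the pair of congruences has a solution (unique mod 630).
Write k = 12 + 90t and require 12 + 90t ≡ 0 (mod 7), i.e. 90t ≡ 2 (mod 7).
90 ≡ 6 (mod 7), so this reads 6t ≡ 2 (mod 7). Invert 6 mod 7 by the Euclidean algorithm: 7 = 1·6 + 1, 6 = 6·1 + 0; back-substituting, 1 = 7 − 1·6. Hence 6·(-1) ≡ 1, so 6⁻¹ ≡ -1 ≡ 6 (mod 7).
Multiplying by 6: t ≡ 6·2 = 12 ≡ 5 (mod 7).
With t = 5: k = 12 + 90·5 = 462.
Indeed 462 ≡ 12 (mod 90) and 462 ≡ 0 (mod 7).

k = 462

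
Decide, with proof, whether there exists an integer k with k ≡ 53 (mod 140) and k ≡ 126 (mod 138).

Both moduli are multiples of 2 = gcd(140, 138), so any solution would satisfy k ≡ 53 and k ≡ 126 modulo 2 simultaneously.
But 53 mod 2 = 1 while 126 mod 2 = 0, a contradiction.
Hence the system has no solution.

No, no such integer exists.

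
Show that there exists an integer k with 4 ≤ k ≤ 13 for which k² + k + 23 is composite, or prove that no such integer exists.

At k = 10: 10² + 10 + 23 = 133 = 7·19, which is composite.

k = 10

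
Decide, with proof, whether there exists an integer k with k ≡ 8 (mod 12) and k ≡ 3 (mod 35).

k = 248

Since 12 and 35 share no common factor, CRT says the pair of congruences has a solution (unique mod 420).
Write k = 8 + 12t and require 8 + 12t ≡ 3 (mod 35), i.e. 12t ≡ 30 (mod 35).
Since 12·3 = 36 = 1·35 + 1, the inverse of 12 mod 35 is 3.
Therefore t ≡ 3·30 = 90 ≡ 20 (mod 35).
With t = 20: k = 8 + 12·20 = 248.
Indeed 248 ≡ 8 (mod 12) and 248 ≡ 3 (mod 35).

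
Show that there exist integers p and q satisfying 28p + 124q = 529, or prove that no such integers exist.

No, no such integers exist.

Both 28 and 124 are divisible by gcd(28, 124) = 4, hence so is any combination 28p + 124q.
However 529 leaves remainder 1 on division by 4.
Therefore 28p + 124q = 529 has no solution in integers.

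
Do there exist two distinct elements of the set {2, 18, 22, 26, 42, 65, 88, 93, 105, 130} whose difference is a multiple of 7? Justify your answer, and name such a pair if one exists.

2 mod 7 = 2 and 65 mod 7 = 2, so 65 − 2 = 63 = 9·7.

The pair (2, 65) works.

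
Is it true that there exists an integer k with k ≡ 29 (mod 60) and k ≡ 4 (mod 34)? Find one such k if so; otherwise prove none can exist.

Both moduli are multiples of 2 = gcd(60, 34), so any solution would satisfy k ≡ 29 and k ≡ 4 modulo 2 simultaneously.
But 29 mod 2 = 1 while 4 mod 2 = 0, a contradiction.
Therefore no such k exists.

No such integer exists.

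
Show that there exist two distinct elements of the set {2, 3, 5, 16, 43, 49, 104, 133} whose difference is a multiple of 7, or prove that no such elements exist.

2 and 16 are such a pair.

Reduce each element mod 7: 2↦2, 3↦3, 5↦5, 16↦2, 43↦1, 49↦0, 104↦6, 133↦0. The residue 2 repeats (at 2 and 16), and 16 − 2 = 14 = 2·7.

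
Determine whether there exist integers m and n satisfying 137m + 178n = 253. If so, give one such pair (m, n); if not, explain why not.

137 and 178 are coprime, so 137m + 178n ranges over all of ℤ.
Dividing repeatedly: 178 = 1·137 + 41, 137 = 3·41 + 14, 41 = 2·14 + 13, 14 = 1·13 + 1, 13 = 13·1 + 0.
Back-substituting, 1 = 14 − 1·13 = 14 − (41 − 2·14) = −41 + 3·14 = −41 + 3·(137 − 3·41) = 3·137 − 10·41 = 3·137 − 10·(178 − 1·137) = −10·178 + 13·137; that is, 137·13 + 178·(-10) = 1.
Scaling by 253 gives the particular solution (m, n) = (3289, -2530).
Shifting by a multiple of (178, −137) keeps it a solution: m = 3289 − 18·178 = 85, n = -2530 + 18·137 = -64.
Check: 137·85 + 178·(-64) = 11645 − 11392 = 253. ✓

m = 85, n = -64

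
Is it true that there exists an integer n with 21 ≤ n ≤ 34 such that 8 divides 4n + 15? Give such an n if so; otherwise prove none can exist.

There is no such integer n in that range.

For n = 21, 22, …, 34 the values of 4n + 15 modulo 8 are 3, 7, 3, 7, 3, 7, 3, 7, 3, 7, 3, 7, 3, 7 respectively.
None is 0, so 8 never divides 4n + 15 on this range.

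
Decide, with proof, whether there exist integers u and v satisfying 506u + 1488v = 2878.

u = 635, v = -214

Since gcd(506, 1488) = 2 and 2878 = 2·1439, Bézout's identity guarantees a solution.
Dividing through by 2 reduces the equation to 253u + 744v = 1439.
Run the Euclidean algorithm on 744 and 253: 744 = 2·253 + 238, 253 = 1·238 + 15, 238 = 15·15 + 13, 15 = 1·13 + 2, 13 = 6·2 + 1, 2 = 2·1 + 0.
Working back up the chain: 1 = 13 − 6·2 = 13 − 6·(15 − 1·13) = −6·15 + 7·13 = −6·15 + 7·(238 − 15·15) = 7·238 − 111·15 = 7·238 − 111·(253 − 1·238) = −111·253 + 118·238 = −111·253 + 118·(744 − 2·253) = 118·744 − 347·253. So 253·(-347) + 744·118 = 1.
Multiplying through by 1439: u = (-347)·1439 = -499333, v = 118·1439 = 169802 is a solution.
Shifting by a multiple of (744, −253) keeps it a solution: u = -499333 + 672·744 = 635, v = 169802 − 672·253 = -214.
Indeed 506·635 + 1488·(-214) = 321310 − 318432 = 2878.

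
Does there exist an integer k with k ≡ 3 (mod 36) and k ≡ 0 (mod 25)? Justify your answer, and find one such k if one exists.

k = 75

The moduli 36 and 25 are coprime, so by the Chinese Remainder Theorem a unique solution modulo 900 exists.
Write k = 3 + 36t and require 3 + 36t ≡ 0 (mod 25), i.e. 36t ≡ 22 (mod 25).
36 ≡ 11 (mod 25), so this reads 11t ≡ 22 (mod 25). Invert 11 mod 25 by the Euclidean algorithm: 25 = 2·11 + 3, 11 = 3·3 + 2, 3 = 1·2 + 1, 2 = 2·1 + 0; back-substituting, 1 = 3 − 1·2 = 3 − (11 − 3·3) = −11 + 4·3 = −11 + 4·(25 − 2·11) = 4·25 − 9·11. Hence 11·(-9) ≡ 1, so 11⁻¹ ≡ -9 ≡ 16 (mod 25).
Therefore t ≡ 16·22 = 352 ≡ 2 (mod 25).
Taking t = 2 gives k = 3 + 36·2 = 75.
Indeed 75 ≡ 3 (mod 36) and 75 ≡ 0 (mod 25).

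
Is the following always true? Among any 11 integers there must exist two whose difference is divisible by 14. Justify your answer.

Try 11 consecutive integers, 56, 57, …, 66. Their remainders mod 14 are 0, 1, 2, 3, 4, 5, 6, 7, 8, 9, 10 — pairwise different, as any 11 ≤ 14 consecutive integers have distinct residues.
No two share a residue, so no pair has difference divisible by 14; the claim fails for this set.

No; for instance {56, 57, 58, 59, 60, 61, 62, 63, 64, 65, 66} is a counterexample.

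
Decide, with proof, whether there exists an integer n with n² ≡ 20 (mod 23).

No, no such integer exists.

23 is prime, so by Euler's criterion 20 is a square mod 23 iff 20^((23−1)/2) = 20^11 ≡ 1 (mod 23).
Repeated squaring mod 23: 20^2 = 400 ≡ 9; 20^4 ≡ 9² = 81 ≡ 12; 20^8 ≡ 12² = 144 ≡ 6.
Since 11 = 8 + 2 + 1, 20^11 ≡ 6 · 9 · 20; multiplying out mod 23: 6·9 = 54 ≡ 8, then 8·20 = 160 ≡ 22. Thus 20^11 ≡ 22 ≡ −1 (mod 23).
By Euler's criterion 20 is a quadratic non-residue mod 23: no n satisfies n² ≡ 20 (mod 23).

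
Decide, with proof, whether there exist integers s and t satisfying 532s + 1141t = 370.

gcd(532, 1141) = 7, so every integer of the form 532s + 1141t is a multiple of 7.
However 370 leaves remainder 6 on division by 7.
Therefore 532s + 1141t = 370 has no solution in integers.

There are no such integers.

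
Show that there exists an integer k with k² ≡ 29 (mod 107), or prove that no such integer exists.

k = 55 works: 55² = 3025, and 3025 − 29 = 2996 = 28·107.

k = 55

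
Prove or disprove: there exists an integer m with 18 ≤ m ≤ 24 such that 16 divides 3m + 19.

At m = 18, 3·18 + 19 = 73 ≡ 9 (mod 16), and each step in m adds 3, giving residues 9, 12, 15, 2, 5, 8, 11 for m = 18, 19, …, 24.
Since 0 is absent from this list, 16 ∤ 3m + 19 for every m with 18 ≤ m ≤ 24.

No, no such integer m in that range exists.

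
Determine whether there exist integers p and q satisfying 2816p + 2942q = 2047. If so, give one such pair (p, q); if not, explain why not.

There are no such integers.

gcd(2816, 2942) = 2, so every integer of the form 2816p + 2942q is a multiple of 2.
But 2047 = 2·1023 + 1, so 2 ∤ 2047.
So the equation is unsolvable over ℤ.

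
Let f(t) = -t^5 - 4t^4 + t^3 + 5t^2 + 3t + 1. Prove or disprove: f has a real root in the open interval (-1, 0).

f(-1) = -1 and f(0) = 1, which have opposite signs.
f is continuous everywhere (it is a polynomial), in particular on [-1, 0].
By the Intermediate Value Theorem f must vanish at some point of (-1, 0).

Such a root exists.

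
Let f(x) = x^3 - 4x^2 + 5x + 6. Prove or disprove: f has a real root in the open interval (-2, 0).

f(-2) = -28 and f(0) = 6, which have opposite signs.
Since f is a polynomial it is continuous on [-2, 0].
By the Intermediate Value Theorem f must vanish at some point of (-2, 0).

Yes, f has a root in the interval.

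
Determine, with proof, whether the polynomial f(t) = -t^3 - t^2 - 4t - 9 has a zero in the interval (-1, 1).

f has no root in that interval.

f(-1) = -5 and f(1) = -15, both negative.
The derivative f'(t) = -3t^2 - 2t - 4 is a quadratic with discriminant (-2)² − 4·(-3)·(-4) = -44 < 0; it never vanishes, so it is always negative (sign of the leading coefficient).
Hence f is strictly decreasing on ℝ, and in particular on [-1, 1]. A strictly monotone function with same-sign endpoint values stays negative on the whole interval, so f has no zero in (-1, 1).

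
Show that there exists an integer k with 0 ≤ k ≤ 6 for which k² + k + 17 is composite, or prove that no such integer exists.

No such integer k in that range exists.

The values for k = 0, 1, …, 6 are 17, 19, 23, 29, 37, 47, 59, and each of these is prime.
So no value in the range makes the expression composite.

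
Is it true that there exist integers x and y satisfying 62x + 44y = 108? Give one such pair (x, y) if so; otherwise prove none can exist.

x = 6, y = -6

Every value of 62x + 44y is a multiple of gcd(62, 44) = 2; since 2 ∣ 108, solutions exist.
Dividing through by 2 reduces the equation to 31x + 22y = 54.
Run the Euclidean algorithm on 31 and 22: 31 = 1·22 + 9, 22 = 2·9 + 4, 9 = 2·4 + 1, 4 = 4·1 + 0.
Back-substituting, 1 = 9 − 2·4 = 9 − 2·(22 − 2·9) = −2·22 + 5·9 = −2·22 + 5·(31 − 1·22) = 5·31 − 7·22; that is, 31·5 + 22·(-7) = 1.
Scaling by 54 gives the particular solution (x, y) = (270, -378).
Subtracting 12·22 from x and adding 12·31 to y gives the tidier solution (6, -6).
Check: 62·6 + 44·(-6) = 372 − 264 = 108. ✓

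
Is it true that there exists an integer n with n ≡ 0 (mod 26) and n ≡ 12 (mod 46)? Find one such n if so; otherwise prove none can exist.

gcd(26, 46) = 2. A simultaneous solution exists iff 0 ≡ 12 (mod 2); here 0 mod 2 = 0 = 12 mod 2, so it does.
The integers ≡ 0 (mod 26) are 0, 26, 52, 78, 104, …; their remainders mod 46 are 0, 26, 6, 32, 12, so n = 104 is the first that is ≡ 12 (mod 46).
Check: 104 mod 26 = 0, 104 mod 46 = 12. ✓

n = 104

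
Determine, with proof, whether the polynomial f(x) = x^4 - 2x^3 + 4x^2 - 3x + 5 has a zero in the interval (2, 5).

The endpoint values f(2) = 15 and f(5) = 465 are both positive. Claim: f(x) > 0 for every x in (2, 5).
Shift to the endpoint 2: with x = 2 + u (0 < u < 3), one computes f(2 + u) = u^4 + 6u^3 + 16u^2 + 21u + 15.
All 5 nonzero coefficients of this polynomial in u are positive; hence for u > 0 the value is a sum of positive terms (the constant 15 among them).
So f is strictly positive on (2, 5); no root exists in the interval.

No.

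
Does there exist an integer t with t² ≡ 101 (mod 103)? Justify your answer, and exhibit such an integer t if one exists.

No such integer exists.

Apply Euler's criterion with the prime 103: 101 is a quadratic residue iff 101^51 ≡ 1 (mod 103), and a non-residue iff it is ≡ −1.
Repeated squaring mod 103: 101^2 = 10201 ≡ 4; 101^4 ≡ 4² = 16 ≡ 16; 101^8 ≡ 16² = 256 ≡ 50; 101^16 ≡ 50² = 2500 ≡ 28; 101^32 ≡ 28² = 784 ≡ 63.
Since 51 = 32 + 16 + 2 + 1, 101^51 ≡ 63 · 28 · 4 · 101; multiplying out mod 103: 63·28 = 1764 ≡ 13, then 13·4 = 52 ≡ 52, then 52·101 = 5252 ≡ 102. Thus 101^51 ≡ 102 ≡ −1 (mod 103).
By Euler's criterion 101 is a quadratic non-residue mod 103: no t satisfies t² ≡ 101 (mod 103).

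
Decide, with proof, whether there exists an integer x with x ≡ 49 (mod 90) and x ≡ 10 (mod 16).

There is no such integer.

Both moduli are multiples of 2 = gcd(90, 16), so any solution would satisfy x ≡ 49 and x ≡ 10 modulo 2 simultaneously.
However 49 ≡ 1 and 10 ≡ 0 (mod 2), and 1 ≠ 0.
So no integer satisfies both congruences.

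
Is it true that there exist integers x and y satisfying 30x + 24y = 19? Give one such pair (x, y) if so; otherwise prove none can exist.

No, no such integers exist.

Both 30 and 24 are divisible by gcd(30, 24) = 6, hence so is any combination 30x + 24y.
But 19 = 6·3 + 1, so 6 ∤ 19.
Therefore 30x + 24y = 19 has no solution in integers.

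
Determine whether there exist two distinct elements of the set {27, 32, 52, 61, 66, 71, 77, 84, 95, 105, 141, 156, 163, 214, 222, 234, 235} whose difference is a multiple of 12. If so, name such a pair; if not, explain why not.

Yes: 66 and 222.

Reduce each element mod 12: 27↦3, 32↦8, 52↦4, 61↦1, 66↦6, 71↦11, 77↦5, 84↦0, 95↦11, 105↦9, 141↦9, 156↦0, 163↦7, 214↦10, 222↦6, 234↦6, 235↦7. The residue 6 repeats (at 66 and 222), and 222 − 66 = 156 = 13·12.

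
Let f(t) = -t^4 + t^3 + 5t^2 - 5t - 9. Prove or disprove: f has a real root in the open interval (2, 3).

The endpoint values f(2) = -7 and f(3) = -33 are both negative. Claim: f(t) < 0 for every t in (2, 3).
Shift to the endpoint 2: with t = 2 + u (0 < u < 1), one computes f(2 + u) = -u^4 - 7u^3 - 13u^2 - 5u - 7.
The nonzero coefficients here are all negative, so for u > 0 every term is negative (or zero), and the constant term -7 is strictly negative.
Therefore f(t) < 0 throughout (2, 3), and f has no zero there.

No.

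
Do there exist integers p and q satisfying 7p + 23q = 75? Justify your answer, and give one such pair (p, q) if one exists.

p = 14, q = -1

Since gcd(7, 23) = 1, every integer is an integer combination of 7 and 23.
Run the Euclidean algorithm on 23 and 7: 23 = 3·7 + 2, 7 = 3·2 + 1, 2 = 2·1 + 0.
Back-substituting, 1 = 7 − 3·2 = 7 − 3·(23 − 3·7) = −3·23 + 10·7; that is, 7·10 + 23·(-3) = 1.
Times 75: 7·750 + 23·(-225) = 75, so (750, -225) solves it.
Subtracting 32·23 from p and adding 32·7 to q gives the tidier solution (14, -1).
Indeed 7·14 + 23·(-1) = 98 − 23 = 75.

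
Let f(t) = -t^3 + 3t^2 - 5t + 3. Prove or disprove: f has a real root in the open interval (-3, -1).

f(-3) = 72 and f(-1) = 12, both positive.
The derivative f'(t) = -3t^2 + 6t - 5 is a quadratic with discriminant 6² − 4·(-3)·(-5) = -24 < 0; it never vanishes, so it is always negative (sign of the leading coefficient).
Hence f is strictly decreasing on ℝ, and in particular on [-3, -1]. A strictly monotone function with same-sign endpoint values stays positive on the whole interval, so f has no zero in (-3, -1).

No such root exists.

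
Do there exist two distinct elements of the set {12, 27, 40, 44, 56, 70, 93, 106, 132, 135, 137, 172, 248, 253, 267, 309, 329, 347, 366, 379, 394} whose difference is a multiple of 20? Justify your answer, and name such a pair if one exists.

12 and 132 are such a pair.

12 mod 20 = 12 and 132 mod 20 = 12, so 132 − 12 = 120 = 6·20.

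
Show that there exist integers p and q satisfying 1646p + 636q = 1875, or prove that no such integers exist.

Any value of 1646p + 636q is a multiple of gcd(1646, 636) = 2.
But 1875 = 2·937 + 1, so 2 ∤ 1875.
Hence no integers p, q satisfy the equation.

There are no such integers.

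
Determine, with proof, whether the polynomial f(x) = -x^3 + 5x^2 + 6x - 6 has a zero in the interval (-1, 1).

Yes, f has a root in the interval.

f(-1) = -6 and f(1) = 4, which have opposite signs.
As a polynomial, f is continuous on every closed interval.
By the Intermediate Value Theorem f must vanish at some point of (-1, 1).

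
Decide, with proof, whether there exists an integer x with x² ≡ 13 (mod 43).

x = 20

x = 20 works: 20² = 400, and 400 − 13 = 387 = 9·43.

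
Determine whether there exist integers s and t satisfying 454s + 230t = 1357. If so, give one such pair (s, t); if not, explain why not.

No such integers exist.

Any value of 454s + 230t is a multiple of gcd(454, 230) = 2.
However 1357 leaves remainder 1 on division by 2.
So the equation is unsolvable over ℤ.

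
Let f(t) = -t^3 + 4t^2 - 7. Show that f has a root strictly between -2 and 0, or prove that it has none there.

f(-2) = 17 and f(0) = -7, which have opposite signs.
f is continuous everywhere (it is a polynomial), in particular on [-2, 0].
By the Intermediate Value Theorem, f takes the value 0 somewhere in the open interval.

Such a root exists.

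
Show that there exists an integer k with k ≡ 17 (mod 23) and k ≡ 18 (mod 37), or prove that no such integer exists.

k = 684

Since 23 and 37 share no common factor, CRT says the pair of congruences has a solution (unique mod 851).
Any solution of the first congruence is k = 17 + 23t; substituting into the second, 23t ≡ 18 − 17 ≡ 1 (mod 37).
Since 23·29 = 667 = 18·37 + 1, the inverse of 23 mod 37 is 29.
Therefore t ≡ 29·1 = 29 (mod 37).
With t = 29: k = 17 + 23·29 = 684.
Verify: 684 = 29·23 + 17 and 684 = 18·37 + 18. ✓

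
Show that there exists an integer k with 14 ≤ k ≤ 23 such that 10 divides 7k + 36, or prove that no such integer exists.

k = 22 works, since 7·22 + 36 = 190 = 19·10.

k = 22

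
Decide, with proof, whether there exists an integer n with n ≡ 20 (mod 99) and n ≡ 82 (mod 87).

No such integer exists.

Both moduli are multiples of 3 = gcd(99, 87), so any solution would satisfy n ≡ 20 and n ≡ 82 modulo 3 simultaneously.
However 20 ≡ 2 and 82 ≡ 1 (mod 3), and 2 ≠ 1.
Therefore no such n exists.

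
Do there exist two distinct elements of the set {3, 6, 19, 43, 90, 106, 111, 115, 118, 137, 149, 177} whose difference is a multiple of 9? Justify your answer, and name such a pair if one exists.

The pair (3, 111) works.

Both 3 and 111 leave remainder 3 on division by 9; their difference 108 = 12·9 is a multiple of 9.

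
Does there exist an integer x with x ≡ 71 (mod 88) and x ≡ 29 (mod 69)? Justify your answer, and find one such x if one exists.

gcd(88, 69) = 1, so the Chinese Remainder Theorem guarantees exactly one residue class mod 6072 satisfying both.
Write x = 71 + 88t and require 71 + 88t ≡ 29 (mod 69), i.e. 88t ≡ 27 (mod 69).
88 ≡ 19 (mod 69), so this reads 19t ≡ 27 (mod 69). Since 19·40 = 760 = 11·69 + 1, the inverse of 19 mod 69 is 40.
Multiplying by 40: t ≡ 40·27 = 1080 ≡ 45 (mod 69).
Taking t = 45 gives x = 71 + 88·45 = 4031.
Indeed 4031 ≡ 71 (mod 88) and 4031 ≡ 29 (mod 69).

x = 4031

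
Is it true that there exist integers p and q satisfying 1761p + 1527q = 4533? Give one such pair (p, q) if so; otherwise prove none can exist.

gcd(1761, 1527) = 3, and 3 divides 4533, so integer solutions exist.
Dividing through by 3 reduces the equation to 587p + 509q = 1511.
Euclidean algorithm: 587 = 1·509 + 78, 509 = 6·78 + 41, 78 = 1·41 + 37, 41 = 1·37 + 4, 37 = 9·4 + 1, 4 = 4·1 + 0.
Back-substituting, 1 = 37 − 9·4 = 37 − 9·(41 − 1·37) = −9·41 + 10·37 = −9·41 + 10·(78 − 1·41) = 10·78 − 19·41 = 10·78 − 19·(509 − 6·78) = −19·509 + 124·78 = −19·509 + 124·(587 − 1·509) = 124·587 − 143·509; that is, 587·124 + 509·(-143) = 1.
Multiplying through by 1511: p = 124·1511 = 187364, q = (-143)·1511 = -216073 is a solution.
The general solution is p = 187364 + 509k, q = -216073 − 587k; taking k = -368 gives the smaller pair p = 52, q = -57.
Indeed 1761·52 + 1527·(-57) = 91572 − 87039 = 4533.

p = 52, q = -57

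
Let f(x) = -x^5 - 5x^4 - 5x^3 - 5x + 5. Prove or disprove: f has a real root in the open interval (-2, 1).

Yes, f has a root in the interval.

f(-2) = 7 and f(1) = -11, which have opposite signs.
Since f is a polynomial it is continuous on [-2, 1].
By the Intermediate Value Theorem f must vanish at some point of (-2, 1).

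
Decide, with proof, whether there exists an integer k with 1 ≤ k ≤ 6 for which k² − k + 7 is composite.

k = 2

At k = 2: 2² − 2 + 7 = 9 = 3·3, which is composite.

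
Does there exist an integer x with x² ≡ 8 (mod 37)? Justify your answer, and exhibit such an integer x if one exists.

Apply Euler's criterion with the prime 37: 8 is a quadratic residue iff 8^18 ≡ 1 (mod 37), and a non-residue iff it is ≡ −1.
Squaring successively (mod 37): 8^2 = 64 ≡ 27; 8^4 ≡ 27² = 729 ≡ 26; 8^8 ≡ 26² = 676 ≡ 10; 8^16 ≡ 10² = 100 ≡ 26.
Since 18 = 16 + 2, 8^18 ≡ 26 · 27; multiplying out mod 37: 26·27 = 702 ≡ 36. Thus 8^18 ≡ 36 ≡ −1 (mod 37).
The value −1 means 8 is a non-residue modulo 37, so x² ≡ 8 (mod 37) is impossible.

No such integer exists.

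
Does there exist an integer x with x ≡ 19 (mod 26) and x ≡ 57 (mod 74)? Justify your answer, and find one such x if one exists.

The moduli are not coprime: gcd(26, 74) = 2. Compatibility requires 2 ∣ (57 − 19) = 38, which holds, so solutions exist.
Write x = 19 + 26t. Then 26t ≡ 57 − 19 ≡ 38 (mod 74); dividing through by 2 gives 13t ≡ 19 (mod 37).
Since 13·20 = 260 = 7·37 + 1, the inverse of 13 mod 37 is 20.
Therefore t ≡ 20·19 = 380 ≡ 10 (mod 37).
Then x = 19 + 26·10 = 279.
Check: 279 mod 26 = 19, 279 mod 74 = 57. ✓

x = 279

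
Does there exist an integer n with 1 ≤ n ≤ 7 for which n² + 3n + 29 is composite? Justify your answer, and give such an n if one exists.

At n = 1: 1² + 3·1 + 29 = 33 = 3·11, which is composite.

n = 1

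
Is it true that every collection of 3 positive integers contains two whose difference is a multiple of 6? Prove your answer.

No; for instance {15, 16, 17} is a counterexample.

Consider the 3 integers 15, 16, 17. They lie in distinct residue classes modulo 6, since 3 ≤ 6.
The differences between them range over 1, …, 2, none of which is divisible by 6.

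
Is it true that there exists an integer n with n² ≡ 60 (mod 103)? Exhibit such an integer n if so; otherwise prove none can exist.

n = 67

n = 67 works: 67² = 4489, and 4489 − 60 = 4429 = 43·103.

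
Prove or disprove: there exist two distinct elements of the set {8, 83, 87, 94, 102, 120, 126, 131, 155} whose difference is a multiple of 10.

No, no such pair exists.

Residues mod 10: 8↦8, 83↦3, 87↦7, 94↦4, 102↦2, 120↦0, 126↦6, 131↦1, 155↦5.
No residue repeats among the 9 elements, so no pair has difference ≡ 0 (mod 10).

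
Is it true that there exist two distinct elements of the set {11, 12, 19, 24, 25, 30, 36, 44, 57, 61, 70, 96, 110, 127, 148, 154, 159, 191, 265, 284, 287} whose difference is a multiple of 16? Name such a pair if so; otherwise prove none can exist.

12 mod 16 = 12 and 44 mod 16 = 12, so 44 − 12 = 32 = 2·16.

12 and 44 are such a pair.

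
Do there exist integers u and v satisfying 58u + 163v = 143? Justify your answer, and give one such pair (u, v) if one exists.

u = 39, v = -13

58 and 163 are coprime, so 58u + 163v ranges over all of ℤ.
Dividing repeatedly: 163 = 2·58 + 47, 58 = 1·47 + 11, 47 = 4·11 + 3, 11 = 3·3 + 2, 3 = 1·2 + 1, 2 = 2·1 + 0.
Back-substituting, 1 = 3 − 1·2 = 3 − (11 − 3·3) = −11 + 4·3 = −11 + 4·(47 − 4·11) = 4·47 − 17·11 = 4·47 − 17·(58 − 1·47) = −17·58 + 21·47 = −17·58 + 21·(163 − 2·58) = 21·163 − 59·58; that is, 58·(-59) + 163·21 = 1.
Times 143: 58·(-8437) + 163·3003 = 143, so (-8437, 3003) solves it.
Adding 52·163 to u and subtracting 52·58 from v gives the tidier solution (39, -13).
Check: 58·39 + 163·(-13) = 2262 − 2119 = 143. ✓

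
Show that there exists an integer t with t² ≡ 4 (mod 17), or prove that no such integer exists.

t = 15

t = 15 works: 15² = 225, and 225 − 4 = 221 = 13·17.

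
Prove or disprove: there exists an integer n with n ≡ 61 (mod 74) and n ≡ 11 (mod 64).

n = 2059

Here gcd(74, 64) = 2, and both 61 and 11 leave remainder 1 mod 2, so the system is consistent.
Put n = 61 + 74t, so we need 74t ≡ 14 (mod 64), equivalently (divide by 2) 37t ≡ 7 (mod 32).
37 ≡ 5 (mod 32), so this reads 5t ≡ 7 (mod 32). Invert 5 mod 32 by the Euclidean algorithm: 32 = 6·5 + 2, 5 = 2·2 + 1, 2 = 2·1 + 0; back-substituting, 1 = 5 − 2·2 = 5 − 2·(32 − 6·5) = −2·32 + 13·5. Hence 5·13 ≡ 1, so 5⁻¹ ≡ 13 (mod 32).
Multiplying by 13: t ≡ 13·7 = 91 ≡ 27 (mod 32).
Then n = 61 + 74·27 = 2059.
Indeed 2059 ≡ 61 (mod 74) and 2059 ≡ 11 (mod 64).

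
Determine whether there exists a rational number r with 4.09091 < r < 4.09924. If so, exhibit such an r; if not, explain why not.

r = 86/21

Look for a denominator N such that an integer falls strictly between N·4.09091 and N·4.09924. N = 21 works: 21·4.09091 = 85.90911 < 86 < 86.08404 = 21·4.09924.
So r = 86/21 works: it is a ratio of integers, and dividing 21·4.09091 < 86 < 21·4.09924 through by 21 gives 4.09091 < 86/21 < 4.09924.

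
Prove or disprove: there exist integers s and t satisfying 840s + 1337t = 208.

There are no such integers.

Any value of 840s + 1337t is a multiple of gcd(840, 1337) = 7.
But 208 = 7·29 + 5, so 7 ∤ 208.
So the equation is unsolvable over ℤ.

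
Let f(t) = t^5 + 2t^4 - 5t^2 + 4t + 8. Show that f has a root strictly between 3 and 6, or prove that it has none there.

The endpoint values f(3) = 380 and f(6) = 10220 are both positive. Claim: f(t) > 0 for every t in (3, 6).
Substitute t = 3 + u, where 0 < u < 3 on the interval. Expanding, f(3 + u) = u^5 + 17u^4 + 114u^3 + 373u^2 + 595u + 380.
All 6 nonzero coefficients of this polynomial in u are positive; hence for u > 0 the value is a sum of positive terms (the constant 380 among them).
Therefore f(t) > 0 throughout (3, 6), and f has no zero there.

No such root exists.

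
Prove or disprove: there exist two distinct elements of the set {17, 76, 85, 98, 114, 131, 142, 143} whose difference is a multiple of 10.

There is no such pair.

Residues mod 10: 17↦7, 76↦6, 85↦5, 98↦8, 114↦4, 131↦1, 142↦2, 143↦3.
These 8 residues are pairwise different, hence no difference of two elements is divisible by 10.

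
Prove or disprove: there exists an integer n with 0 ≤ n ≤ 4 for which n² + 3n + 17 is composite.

n = 2

At n = 2: 2² + 3·2 + 17 = 27 = 3·9, which is composite.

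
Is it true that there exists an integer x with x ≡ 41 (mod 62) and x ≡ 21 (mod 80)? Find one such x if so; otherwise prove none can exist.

gcd(62, 80) = 2. A simultaneous solution exists iff 41 ≡ 21 (mod 2); here 41 mod 2 = 1 = 21 mod 2, so it does.
Write x = 41 + 62t. Then 62t ≡ 21 − 41 ≡ 60 (mod 80); dividing through by 2 gives 31t ≡ 30 (mod 40).
To invert 31 modulo 40: 40 = 1·31 + 9, 31 = 3·9 + 4, 9 = 2·4 + 1, 4 = 4·1 + 0, and unwinding, 1 = 9 − 2·4 = 9 − 2·(31 − 3·9) = −2·31 + 7·9 = −2·31 + 7·(40 − 1·31) = 7·40 − 9·31. Thus 31⁻¹ ≡ -9 ≡ 31 (mod 40).
Therefore t ≡ 31·30 = 930 ≡ 10 (mod 40).
Then x = 41 + 62·10 = 661.
Check: 661 mod 62 = 41, 661 mod 80 = 21. ✓

x = 661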